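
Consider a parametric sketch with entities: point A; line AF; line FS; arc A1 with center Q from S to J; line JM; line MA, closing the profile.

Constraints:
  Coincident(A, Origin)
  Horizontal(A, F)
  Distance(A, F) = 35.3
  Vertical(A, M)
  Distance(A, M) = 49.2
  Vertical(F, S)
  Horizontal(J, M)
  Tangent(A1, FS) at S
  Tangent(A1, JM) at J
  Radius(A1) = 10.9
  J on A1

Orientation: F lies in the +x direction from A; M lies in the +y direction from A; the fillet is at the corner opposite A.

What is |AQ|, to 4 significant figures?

45.41

A is at the origin; AF is horizontal with |AF| = 35.3 and F on the +x side, so F = (35.30, 0.000). A and M share the same x with |AM| = 49.2 and M on the +y side, so M = (0.000, 49.20). The virtual corner opposite A is at (35.30, 49.20). A1 meets FS tangentially, so QS is at right angles to FS and A1 meets JM tangentially, so QJ is at right angles to JM, with radius 10.9, so the center Q sits 10.9 in from both sides at Q = (24.40, 38.30). Then |AQ| = |Q − A| = 45.41.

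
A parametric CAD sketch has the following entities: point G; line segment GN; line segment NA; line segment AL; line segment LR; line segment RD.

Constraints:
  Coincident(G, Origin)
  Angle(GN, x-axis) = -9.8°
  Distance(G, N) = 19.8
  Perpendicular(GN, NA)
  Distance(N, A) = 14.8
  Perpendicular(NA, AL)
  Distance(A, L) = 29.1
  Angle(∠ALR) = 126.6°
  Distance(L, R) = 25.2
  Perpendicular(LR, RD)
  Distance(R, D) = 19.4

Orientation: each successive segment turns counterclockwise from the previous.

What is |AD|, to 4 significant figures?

42.73

G is at the origin; GN runs at -9.8° with length 19.8, so N = (19.51, -3.370). GN is perpendicular to NA, so NA runs at 80.20°; with |NA| = 14.8, A = (22.03, 11.21). The perpendicularity gives AL at right angles to NA, so AL runs at 170.2°; with |AL| = 29.1, L = (-6.645, 16.17). ∠ALR = 126.6° gives LR at -136.4° from the x-axis; with |LR| = 25.2, R = (-24.89, -1.211). The perpendicularity gives RD at right angles to LR, so RD runs at -46.40°; with |RD| = 19.4, D = (-11.52, -15.26). Then |AD| = |D − A| = 42.73.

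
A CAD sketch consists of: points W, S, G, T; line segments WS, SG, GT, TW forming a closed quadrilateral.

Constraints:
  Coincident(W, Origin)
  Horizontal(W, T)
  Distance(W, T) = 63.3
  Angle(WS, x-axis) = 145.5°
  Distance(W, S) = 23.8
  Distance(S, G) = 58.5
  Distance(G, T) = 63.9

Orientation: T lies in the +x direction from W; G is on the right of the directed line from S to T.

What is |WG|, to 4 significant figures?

38.05

Checks: |SG| = 58.50 ✓; |GT| = 63.90 ✓.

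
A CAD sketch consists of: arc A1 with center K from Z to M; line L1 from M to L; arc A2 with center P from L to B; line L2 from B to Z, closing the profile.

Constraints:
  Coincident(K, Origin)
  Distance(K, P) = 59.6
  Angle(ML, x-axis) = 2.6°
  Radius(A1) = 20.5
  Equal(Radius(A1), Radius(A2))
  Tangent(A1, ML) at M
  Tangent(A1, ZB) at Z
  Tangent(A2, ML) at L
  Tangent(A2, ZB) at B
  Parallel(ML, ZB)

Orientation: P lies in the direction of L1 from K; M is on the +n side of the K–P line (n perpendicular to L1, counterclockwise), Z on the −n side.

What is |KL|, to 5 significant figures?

63.027

The slot axis is L1's direction at 2.6°, so u = (cos 2.6°, sin 2.6°) = (0.99897, 0.045363) and n = (−sin 2.6°, cos 2.6°) = (-0.045363, 0.99897). K is at the origin and P lies 59.6 along u from K, so P = 59.6·u = (59.539, 2.7036). Tangency of A1 to both parallel lines with radius 20.5 puts M and Z at K ± 20.5·n: M = (-0.92994, 20.479), Z = (0.92994, -20.479). Equal radii place L and B the same way about P: L = P + 20.5·n = (58.609, 23.183), B = P − 20.5·n = (60.469, -17.775). Then |KL| = |L − K| = 63.027.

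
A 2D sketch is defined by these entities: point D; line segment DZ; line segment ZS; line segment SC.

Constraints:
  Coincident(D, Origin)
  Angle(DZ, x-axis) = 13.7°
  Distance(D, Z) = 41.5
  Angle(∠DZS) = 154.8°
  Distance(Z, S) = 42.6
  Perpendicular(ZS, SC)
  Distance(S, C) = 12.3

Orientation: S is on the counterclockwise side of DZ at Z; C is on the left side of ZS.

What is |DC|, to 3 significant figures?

80.3

D is at the origin; DZ runs at 13.7° with length 41.5, so Z = 41.5·(cos 13.7°, sin 13.7°) = (40.3, 9.83). ∠DZS = 154.8°, so ZS runs at 13.7° + (180° − 154.8°) = 38.9° from the x-axis; with |ZS| = 42.6, S = Z + 42.6·(cos 38.9°, sin 38.9°) = (73.5, 36.6). ZS ⟂ SC; with |SC| = 12.3 on the left of ZS, C = S + 12.3·(-0.628, 0.778) = (65.7, 46.2). Then |DC| = |C − D| = 80.3.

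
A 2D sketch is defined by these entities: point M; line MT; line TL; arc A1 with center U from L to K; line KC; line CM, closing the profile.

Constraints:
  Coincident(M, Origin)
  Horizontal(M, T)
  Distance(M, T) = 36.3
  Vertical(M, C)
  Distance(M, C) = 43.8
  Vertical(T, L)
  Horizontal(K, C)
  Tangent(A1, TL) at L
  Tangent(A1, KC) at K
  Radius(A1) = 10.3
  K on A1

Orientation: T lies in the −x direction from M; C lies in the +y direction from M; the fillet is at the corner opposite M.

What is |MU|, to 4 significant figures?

42.41

M is at the origin; MT is horizontal with |MT| = 36.3 and T on the −x side, so T = (-36.30, 0.000). M and C share the same x with |MC| = 43.8 and C on the +y side, so C = (0.000, 43.80). The virtual corner opposite M is at (-36.30, 43.80). Since A1 is tangent to TL there, UL ⟂ TL and A1 meets KC tangentially, so UK is at right angles to KC, with radius 10.3, so the center U sits 10.3 in from both sides at U = (-26.00, 33.50). Then |MU| = |U − M| = 42.41.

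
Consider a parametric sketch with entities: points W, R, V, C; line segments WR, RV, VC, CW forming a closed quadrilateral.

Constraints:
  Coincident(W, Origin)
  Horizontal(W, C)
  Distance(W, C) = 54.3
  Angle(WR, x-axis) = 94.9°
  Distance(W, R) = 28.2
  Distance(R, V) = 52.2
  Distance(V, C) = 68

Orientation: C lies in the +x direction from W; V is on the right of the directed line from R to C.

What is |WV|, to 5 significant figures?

25.449

W is at the origin; WC is horizontal with |WC| = 54.3 and C in +x, so C = (54.3, 0). WR runs at 94.9° with |WR| = 28.2, so R = (-2.4088, 28.097). V is determined by |RV| = 52.2 and |VC| = 68.0 together: it lies at the intersection of circle(R, 52.2) and circle(C, 68.0). With |RC| = 63.288, the foot of the radical line on RC is 16.640 from R and the perpendicular offset is √(52.2² − 16.640²) = 49.477. Taking the right-of-RC solution: V = (-9.4645, -23.624).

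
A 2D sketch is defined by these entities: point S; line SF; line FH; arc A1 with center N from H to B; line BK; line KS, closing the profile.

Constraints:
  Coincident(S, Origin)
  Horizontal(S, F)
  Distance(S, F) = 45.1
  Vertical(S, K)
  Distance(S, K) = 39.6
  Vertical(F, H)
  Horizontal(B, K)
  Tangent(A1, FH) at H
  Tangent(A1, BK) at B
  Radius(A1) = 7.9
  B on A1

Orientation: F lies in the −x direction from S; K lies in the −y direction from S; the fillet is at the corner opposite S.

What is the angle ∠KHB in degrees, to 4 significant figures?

35.06°

S is at the origin; S and F share the same y with |SF| = 45.1 and F on the −x side, so F = (-45.10, 0.000). SK is vertical with |SK| = 39.6 and K on the −y side, so K = (0.000, -39.60). The virtual corner opposite S is at (-45.10, -39.60). A1 meets FH tangentially, so NH is at right angles to FH and the tangent condition forces NB to be normal to BK, with radius 7.9, so the center N sits 7.9 in from both sides at N = (-37.20, -31.70). That places the tangent points at H = (-45.10, -31.70) on FH and B = (-37.20, -39.60) on BK. Then cos ∠KHB = HK·HB / (|HK||HB|), giving 35.06°.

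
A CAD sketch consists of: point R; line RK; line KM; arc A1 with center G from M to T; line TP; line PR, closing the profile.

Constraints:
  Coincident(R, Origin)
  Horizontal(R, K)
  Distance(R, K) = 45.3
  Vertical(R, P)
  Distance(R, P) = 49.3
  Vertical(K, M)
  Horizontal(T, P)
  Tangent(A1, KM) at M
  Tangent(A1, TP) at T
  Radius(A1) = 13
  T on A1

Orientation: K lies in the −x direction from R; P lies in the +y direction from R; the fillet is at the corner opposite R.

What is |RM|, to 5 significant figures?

58.050

R is at the origin; R and K share the same y with |RK| = 45.3 and K on the −x side, so K = (-45.300, 0.0000). RP is vertical with |RP| = 49.3 and P on the +y side, so P = (0.0000, 49.300). The virtual corner opposite R is at (-45.300, 49.300). A1 meets KM tangentially, so GM is at right angles to KM and tangency of A1 to TP means the radius GT is perpendicular to TP, with radius 13.0, so the center G sits 13.0 in from both sides at G = (-32.300, 36.300). That places the tangent points at M = (-45.300, 36.300) on KM and T = (-32.300, 49.300) on TP. Then |RM| = |M − R| = 58.050.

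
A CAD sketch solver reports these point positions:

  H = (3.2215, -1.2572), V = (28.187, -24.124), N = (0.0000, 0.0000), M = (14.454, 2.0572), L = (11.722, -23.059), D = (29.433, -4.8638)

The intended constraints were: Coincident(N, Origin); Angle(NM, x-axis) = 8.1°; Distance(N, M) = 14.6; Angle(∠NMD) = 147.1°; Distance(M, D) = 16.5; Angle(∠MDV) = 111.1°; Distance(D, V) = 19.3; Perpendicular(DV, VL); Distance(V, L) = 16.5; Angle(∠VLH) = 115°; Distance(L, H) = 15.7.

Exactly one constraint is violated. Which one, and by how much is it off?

Distance(L, H) = 15.7 — off by 7.70.

N = (0.00, 0.00) ✓; NM at 8.100° ✓; |NM| = 14.60 ✓; ∠NMD = 147.1° ✓; |MD| = 16.50 ✓; ∠MDV = 111.1° ✓; |DV| = 19.30 ✓; ∠(DV, VL) = 90.00° ✓; |VL| = 16.50 ✓; ∠VLH = 115.0° ✓; |LH| = 23.40 ✗.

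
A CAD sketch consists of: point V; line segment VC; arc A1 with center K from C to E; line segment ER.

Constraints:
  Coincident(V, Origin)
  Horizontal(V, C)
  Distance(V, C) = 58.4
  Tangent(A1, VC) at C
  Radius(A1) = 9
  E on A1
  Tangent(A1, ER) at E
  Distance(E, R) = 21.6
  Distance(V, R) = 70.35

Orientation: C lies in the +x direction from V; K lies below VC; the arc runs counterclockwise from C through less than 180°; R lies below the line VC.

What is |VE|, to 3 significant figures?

52.7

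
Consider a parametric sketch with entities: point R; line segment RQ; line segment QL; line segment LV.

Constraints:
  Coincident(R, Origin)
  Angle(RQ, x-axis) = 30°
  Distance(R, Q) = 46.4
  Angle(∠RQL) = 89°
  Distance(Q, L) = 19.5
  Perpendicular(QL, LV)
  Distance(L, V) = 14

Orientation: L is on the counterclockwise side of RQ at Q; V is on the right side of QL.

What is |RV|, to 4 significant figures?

63.22

R is at the origin; RQ runs at 30.0° with length 46.4, so Q = 46.4·(cos 30.0°, sin 30.0°) = (40.18, 23.20). ∠RQL = 89.0°, so QL runs at 30.0° + (180° − 89.0°) = 121.0° from the x-axis; with |QL| = 19.5, L = Q + 19.5·(cos 121.0°, sin 121.0°) = (30.14, 39.91). The perpendicularity gives LV at right angles to QL; with |LV| = 14.0 on the right of QL, V = L + 14.0·(0.8572, 0.5150) = (42.14, 47.13). Then |RV| = |V − R| = 63.22.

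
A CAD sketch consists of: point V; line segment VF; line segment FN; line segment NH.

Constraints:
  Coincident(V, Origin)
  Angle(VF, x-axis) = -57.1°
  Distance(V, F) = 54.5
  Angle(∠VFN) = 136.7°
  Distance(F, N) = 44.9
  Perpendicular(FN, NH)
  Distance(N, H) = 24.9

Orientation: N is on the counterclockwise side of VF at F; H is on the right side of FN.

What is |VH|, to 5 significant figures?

105.02

∠VFN = 136.7°, so FN runs at -57.1° + (180° − 136.7°) = -13.800° from the x-axis; with |FN| = 44.9, N = F + 44.9·(cos -13.800°, sin -13.800°) = (73.207, -56.469). FN ⟂ NH; with |NH| = 24.9 on the right of FN, H = N + 24.9·(-0.23853, -0.97113) = (67.267, -80.651). Then |VH| = |H − V| = 105.02.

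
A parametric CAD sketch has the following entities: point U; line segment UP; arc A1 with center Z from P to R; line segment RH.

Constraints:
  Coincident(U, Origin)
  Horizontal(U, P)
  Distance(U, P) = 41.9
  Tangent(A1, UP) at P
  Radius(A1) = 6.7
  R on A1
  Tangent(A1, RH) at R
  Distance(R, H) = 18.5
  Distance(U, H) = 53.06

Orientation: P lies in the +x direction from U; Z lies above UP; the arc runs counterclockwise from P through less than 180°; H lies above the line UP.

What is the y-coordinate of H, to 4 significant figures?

25.87

Checks: U.y = 0.00, P.y = 0.00 ✓; |ZP| = 6.700 ✓; |ZR| = 6.700 ✓; ∠(ZR, RH) = 90.00° ✓; |RH| = 18.50 ✓; |UH| = 53.06 ✓.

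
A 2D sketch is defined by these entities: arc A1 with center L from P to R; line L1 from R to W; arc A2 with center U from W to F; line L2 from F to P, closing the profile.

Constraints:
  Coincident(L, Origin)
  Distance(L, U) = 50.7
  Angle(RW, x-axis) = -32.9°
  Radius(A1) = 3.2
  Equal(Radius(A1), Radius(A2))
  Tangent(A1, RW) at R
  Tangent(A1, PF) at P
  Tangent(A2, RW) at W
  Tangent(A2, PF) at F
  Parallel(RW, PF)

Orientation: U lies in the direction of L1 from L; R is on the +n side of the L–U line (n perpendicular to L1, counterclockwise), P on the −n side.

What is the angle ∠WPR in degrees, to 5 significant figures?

82.805°

Tangency of A1 to both parallel lines with radius 3.2 puts R and P at L ± 3.2·n: R = (1.7382, 2.6868), P = (-1.7382, -2.6868). Equal radii place W and F the same way about U: W = U + 3.2·n = (44.307, -24.852), F = U − 3.2·n = (40.831, -30.226). Then cos ∠WPR = PW·PR / (|PW||PR|), giving 82.805°.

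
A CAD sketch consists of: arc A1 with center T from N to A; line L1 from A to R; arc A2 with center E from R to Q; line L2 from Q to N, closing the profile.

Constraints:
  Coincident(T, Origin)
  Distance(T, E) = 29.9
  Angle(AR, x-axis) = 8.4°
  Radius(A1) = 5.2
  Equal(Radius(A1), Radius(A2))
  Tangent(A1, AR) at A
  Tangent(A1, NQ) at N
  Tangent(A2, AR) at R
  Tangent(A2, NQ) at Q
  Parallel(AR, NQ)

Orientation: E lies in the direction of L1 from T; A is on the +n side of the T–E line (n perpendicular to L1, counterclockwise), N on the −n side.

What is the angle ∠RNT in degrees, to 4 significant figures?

70.82°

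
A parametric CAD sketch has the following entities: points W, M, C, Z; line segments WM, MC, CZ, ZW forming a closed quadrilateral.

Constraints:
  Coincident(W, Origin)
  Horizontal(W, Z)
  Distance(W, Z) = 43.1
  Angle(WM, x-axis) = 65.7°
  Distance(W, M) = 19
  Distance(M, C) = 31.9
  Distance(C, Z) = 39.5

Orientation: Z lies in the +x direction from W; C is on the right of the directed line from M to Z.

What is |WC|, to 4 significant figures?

15.89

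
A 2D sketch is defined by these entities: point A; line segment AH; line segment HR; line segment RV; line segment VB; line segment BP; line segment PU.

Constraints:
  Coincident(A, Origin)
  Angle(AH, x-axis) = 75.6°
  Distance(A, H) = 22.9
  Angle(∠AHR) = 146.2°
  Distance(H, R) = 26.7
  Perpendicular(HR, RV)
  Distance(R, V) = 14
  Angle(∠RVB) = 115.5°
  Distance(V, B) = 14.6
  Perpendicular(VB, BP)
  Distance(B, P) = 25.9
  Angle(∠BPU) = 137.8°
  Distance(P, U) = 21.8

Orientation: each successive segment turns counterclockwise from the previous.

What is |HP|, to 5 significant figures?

3.8966

A is at the origin; AH runs at 75.6° with length 22.9, so H = (5.6950, 22.181). ∠AHR = 146.2° gives HR at 109.40° from the x-axis; with |HR| = 26.7, R = (-3.1737, 47.365). The perpendicularity gives RV at right angles to HR, so RV runs at -160.60°; with |RV| = 14.0, V = (-16.379, 42.714). ∠RVB = 115.5° gives VB at -96.100° from the x-axis; with |VB| = 14.6, B = (-17.930, 28.197). VB is perpendicular to BP, so BP runs at -6.1000°; with |BP| = 25.9, P = (7.8231, 25.445). Then |HP| = |P − H| = 3.8966.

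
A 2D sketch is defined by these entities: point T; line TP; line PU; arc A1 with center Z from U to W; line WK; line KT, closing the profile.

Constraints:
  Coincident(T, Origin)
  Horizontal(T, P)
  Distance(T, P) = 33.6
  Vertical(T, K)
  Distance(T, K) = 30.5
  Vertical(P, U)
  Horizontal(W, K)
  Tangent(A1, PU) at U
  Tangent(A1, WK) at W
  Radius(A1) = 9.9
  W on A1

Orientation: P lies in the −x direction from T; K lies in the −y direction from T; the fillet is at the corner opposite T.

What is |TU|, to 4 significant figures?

39.41

T is at the origin; T and P share the same y with |TP| = 33.6 and P on the −x side, so P = (-33.60, 0.000). TK is vertical with |TK| = 30.5 and K on the −y side, so K = (0.000, -30.50). The virtual corner opposite T is at (-33.60, -30.50). A1 meets PU tangentially, so ZU is at right angles to PU and the tangent condition forces ZW to be normal to WK, with radius 9.9, so the center Z sits 9.9 in from both sides at Z = (-23.70, -20.60). That places the tangent points at U = (-33.60, -20.60) on PU and W = (-23.70, -30.50) on WK. Then |TU| = |U − T| = 39.41.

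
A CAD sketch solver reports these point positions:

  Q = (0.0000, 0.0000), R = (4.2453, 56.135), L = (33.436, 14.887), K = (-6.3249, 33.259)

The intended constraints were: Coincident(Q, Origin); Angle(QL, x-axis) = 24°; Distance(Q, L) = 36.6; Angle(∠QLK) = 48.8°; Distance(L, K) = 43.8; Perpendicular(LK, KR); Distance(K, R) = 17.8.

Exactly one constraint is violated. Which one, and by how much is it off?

Distance(K, R) = 17.8 — off by 7.40.

Q = (0.00, 0.00) ✓; QL at 24.00° ✓; |QL| = 36.60 ✓; ∠QLK = 48.80° ✓; |LK| = 43.80 ✓; ∠(LK, KR) = 90.00° ✓; |KR| = 25.20 ✗.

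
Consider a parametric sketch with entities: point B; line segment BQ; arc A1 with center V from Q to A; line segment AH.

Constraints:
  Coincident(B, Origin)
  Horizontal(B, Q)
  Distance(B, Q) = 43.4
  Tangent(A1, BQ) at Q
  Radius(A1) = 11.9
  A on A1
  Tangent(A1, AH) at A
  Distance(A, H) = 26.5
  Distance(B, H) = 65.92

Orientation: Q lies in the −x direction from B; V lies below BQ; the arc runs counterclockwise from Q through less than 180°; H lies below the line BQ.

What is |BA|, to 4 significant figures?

56.75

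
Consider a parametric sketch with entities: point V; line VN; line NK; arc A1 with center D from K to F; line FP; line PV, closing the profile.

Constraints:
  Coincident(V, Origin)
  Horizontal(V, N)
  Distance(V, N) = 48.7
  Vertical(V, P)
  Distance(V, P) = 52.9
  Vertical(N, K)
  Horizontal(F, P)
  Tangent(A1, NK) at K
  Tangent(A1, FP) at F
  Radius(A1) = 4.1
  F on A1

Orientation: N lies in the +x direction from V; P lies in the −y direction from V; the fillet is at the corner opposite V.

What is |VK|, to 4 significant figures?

68.94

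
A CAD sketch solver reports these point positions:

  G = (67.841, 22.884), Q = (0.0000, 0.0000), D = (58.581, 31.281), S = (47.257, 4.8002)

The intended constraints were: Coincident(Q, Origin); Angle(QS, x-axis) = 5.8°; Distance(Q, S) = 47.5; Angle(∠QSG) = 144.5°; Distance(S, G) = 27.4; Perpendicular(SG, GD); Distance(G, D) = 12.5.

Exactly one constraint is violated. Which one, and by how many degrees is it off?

Perpendicular(SG, GD) — off by 6.50°.

Q = (0.00, 0.00) ✓; QS at 5.800° ✓; |QS| = 47.50 ✓; ∠QSG = 144.5° ✓; |SG| = 27.40 ✓; ∠(SG, GD) = 96.50° ✗; |GD| = 12.50 ✓.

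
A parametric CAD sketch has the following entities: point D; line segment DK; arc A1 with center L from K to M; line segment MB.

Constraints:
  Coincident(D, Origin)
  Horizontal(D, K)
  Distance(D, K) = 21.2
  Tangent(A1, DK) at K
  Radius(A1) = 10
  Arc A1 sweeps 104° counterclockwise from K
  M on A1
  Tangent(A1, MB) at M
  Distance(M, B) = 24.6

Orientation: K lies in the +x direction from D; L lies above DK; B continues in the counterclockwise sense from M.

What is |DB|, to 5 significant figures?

44.039

D is at the origin; DK is horizontal with |DK| = 21.2 and K on the +x side, so K = (21.200, 0.0000). The tangent condition forces LK to be normal to DK, so L = K + (0, 10) = (21.200, 10.000). On A1, K sits at bearing -90° from L; a 104° counterclockwise sweep puts M at bearing 14°, so M = L + 10.0·(cos 14°, sin 14°) = (30.903, 12.419). Tangency of A1 to MB means the radius LM is perpendicular to MB, so MB runs along (−sin 14°, cos 14°); with |MB| = 24.6, B = (24.952, 36.288). Then |DB| = |B − D| = 44.039.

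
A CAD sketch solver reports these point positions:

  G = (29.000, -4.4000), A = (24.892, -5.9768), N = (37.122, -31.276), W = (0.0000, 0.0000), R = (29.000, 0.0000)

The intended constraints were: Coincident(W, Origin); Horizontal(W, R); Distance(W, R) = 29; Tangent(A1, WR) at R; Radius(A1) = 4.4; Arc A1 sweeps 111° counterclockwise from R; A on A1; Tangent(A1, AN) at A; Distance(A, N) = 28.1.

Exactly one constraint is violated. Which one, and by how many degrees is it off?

Tangent(A1, AN) at A — off by 4.80°.

W = (0.00, 0.00) ✓; W.y = 0.00, R.y = 0.00 ✓; |WR| = 29.00 ✓; ∠(GR, RW) = 90.00° ✓; |GR| = 4.400 ✓; bearing(G→A) − bearing(G→R) = 111.0° ✓; |GA| = 4.400 ✓; ∠(GA, AN) = 85.20° ✗; |AN| = 28.10 ✓.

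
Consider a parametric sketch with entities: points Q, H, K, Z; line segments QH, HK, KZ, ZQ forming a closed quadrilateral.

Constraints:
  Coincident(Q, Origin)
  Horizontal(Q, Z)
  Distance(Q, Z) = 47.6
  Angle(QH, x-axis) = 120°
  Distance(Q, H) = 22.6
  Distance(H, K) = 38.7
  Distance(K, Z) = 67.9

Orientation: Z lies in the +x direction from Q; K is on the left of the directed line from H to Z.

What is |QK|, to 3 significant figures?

54.4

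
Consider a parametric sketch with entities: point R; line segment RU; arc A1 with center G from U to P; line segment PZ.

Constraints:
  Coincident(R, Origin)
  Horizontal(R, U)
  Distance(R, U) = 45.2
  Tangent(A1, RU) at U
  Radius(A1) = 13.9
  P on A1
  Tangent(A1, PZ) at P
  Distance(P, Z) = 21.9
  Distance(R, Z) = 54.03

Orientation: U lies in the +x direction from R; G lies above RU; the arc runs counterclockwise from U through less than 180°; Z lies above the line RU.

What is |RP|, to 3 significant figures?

59.5

R is at the origin; R and U share the same y with |RU| = 45.2 and U on the +x side, so U = (45.2, 0.00). Tangency of A1 to RU means the radius GU is perpendicular to RU, so G = U + (0, 13.9) = (45.2, 13.9). Since GP ⟂ PZ (tangency), |GZ| = √(13.9² + 21.9²) = 25.9 regardless of where P sits on A1. So Z lies on both circle(R, 54.03) and circle(G, 25.9); the above-RU intersection is Z = (37.7, 38.7). P is the foot of the tangent from Z: P = (54.3, 24.4).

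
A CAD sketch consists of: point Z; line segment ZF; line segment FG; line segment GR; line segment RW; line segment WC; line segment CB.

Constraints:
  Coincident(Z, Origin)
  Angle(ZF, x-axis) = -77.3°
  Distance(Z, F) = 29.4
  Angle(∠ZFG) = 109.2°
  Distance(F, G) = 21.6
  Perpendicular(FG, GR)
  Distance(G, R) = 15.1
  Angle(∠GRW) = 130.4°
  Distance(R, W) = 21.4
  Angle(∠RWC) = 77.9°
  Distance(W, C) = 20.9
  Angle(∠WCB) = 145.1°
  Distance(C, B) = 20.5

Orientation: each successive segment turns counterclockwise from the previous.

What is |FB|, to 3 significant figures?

10.1

Z is at the origin; ZF runs at -77.3° with length 29.4, so F = (6.46, -28.7). ∠ZFG = 109.2° gives FG at -6.50° from the x-axis; with |FG| = 21.6, G = (27.9, -31.1). FG ⟂ GR, so GR runs at 83.5°; with |GR| = 15.1, R = (29.6, -16.1). ∠GRW = 130.4° gives RW at 133° from the x-axis; with |RW| = 21.4, W = (15.0, -0.497). ∠RWC = 77.9° gives WC at -125° from the x-axis; with |WC| = 20.9, C = (3.08, -17.7). ∠WCB = 145.1° gives CB at -89.9° from the x-axis; with |CB| = 20.5, B = (3.12, -38.2). Then |FB| = |B − F| = 10.1.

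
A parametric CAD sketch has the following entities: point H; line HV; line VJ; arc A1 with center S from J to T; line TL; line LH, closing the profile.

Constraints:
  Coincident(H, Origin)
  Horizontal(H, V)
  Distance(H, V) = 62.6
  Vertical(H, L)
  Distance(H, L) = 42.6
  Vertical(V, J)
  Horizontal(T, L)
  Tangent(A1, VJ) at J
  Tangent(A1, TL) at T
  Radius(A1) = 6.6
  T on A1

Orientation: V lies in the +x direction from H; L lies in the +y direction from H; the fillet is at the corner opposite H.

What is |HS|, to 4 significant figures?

66.57

H is at the origin; HV is horizontal with |HV| = 62.6 and V on the +x side, so V = (62.60, 0.000). HL is vertical with |HL| = 42.6 and L on the +y side, so L = (0.000, 42.60). The virtual corner opposite H is at (62.60, 42.60). Since A1 is tangent to VJ there, SJ ⟂ VJ and since A1 is tangent to TL there, ST ⟂ TL, with radius 6.6, so the center S sits 6.6 in from both sides at S = (56.00, 36.00). Then |HS| = |S − H| = 66.57.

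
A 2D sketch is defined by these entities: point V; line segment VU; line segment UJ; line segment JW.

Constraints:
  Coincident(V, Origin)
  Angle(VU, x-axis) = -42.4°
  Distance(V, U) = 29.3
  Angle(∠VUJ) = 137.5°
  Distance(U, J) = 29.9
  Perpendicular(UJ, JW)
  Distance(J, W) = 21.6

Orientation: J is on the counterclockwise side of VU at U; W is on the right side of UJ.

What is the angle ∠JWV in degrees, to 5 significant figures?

51.210°

∠VUJ = 137.5°, so UJ runs at -42.4° + (180° − 137.5°) = 0.10000° from the x-axis; with |UJ| = 29.9, J = U + 29.9·(cos 0.10000°, sin 0.10000°) = (51.537, -19.705). The perpendicularity gives JW at right angles to UJ; with |JW| = 21.6 on the right of UJ, W = J + 21.6·(0.0017453, -1.0000) = (51.574, -41.305). Then cos ∠JWV = WJ·WV / (|WJ||WV|), giving 51.210°.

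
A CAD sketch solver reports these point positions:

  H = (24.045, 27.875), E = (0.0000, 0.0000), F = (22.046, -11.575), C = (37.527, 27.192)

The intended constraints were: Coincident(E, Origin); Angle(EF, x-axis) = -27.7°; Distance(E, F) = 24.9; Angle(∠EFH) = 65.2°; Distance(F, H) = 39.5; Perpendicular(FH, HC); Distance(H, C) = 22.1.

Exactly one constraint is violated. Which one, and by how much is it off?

Distance(H, C) = 22.1 — off by 8.60.

E = (0.00, 0.00) ✓; EF at -27.70° ✓; |EF| = 24.90 ✓; ∠EFH = 65.20° ✓; |FH| = 39.50 ✓; ∠(FH, HC) = 90.00° ✓; |HC| = 13.50 ✗.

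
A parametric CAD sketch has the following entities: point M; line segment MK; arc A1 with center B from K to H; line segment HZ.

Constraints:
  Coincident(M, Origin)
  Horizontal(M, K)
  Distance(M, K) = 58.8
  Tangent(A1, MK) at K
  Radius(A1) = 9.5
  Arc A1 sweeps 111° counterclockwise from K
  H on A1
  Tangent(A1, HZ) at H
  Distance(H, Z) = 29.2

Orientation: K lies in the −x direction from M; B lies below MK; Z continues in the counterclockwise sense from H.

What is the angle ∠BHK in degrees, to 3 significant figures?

34.5°

Tangency of A1 to MK means the radius BK is perpendicular to MK, so B = K + (0, -9.5) = (-58.8, -9.50). On A1, K sits at bearing 90° from B; a 111° counterclockwise sweep puts H at bearing 201°, so H = B + 9.5·(cos 201°, sin 201°) = (-67.7, -12.9). Then cos ∠BHK = HB·HK / (|HB||HK|), giving 34.5°.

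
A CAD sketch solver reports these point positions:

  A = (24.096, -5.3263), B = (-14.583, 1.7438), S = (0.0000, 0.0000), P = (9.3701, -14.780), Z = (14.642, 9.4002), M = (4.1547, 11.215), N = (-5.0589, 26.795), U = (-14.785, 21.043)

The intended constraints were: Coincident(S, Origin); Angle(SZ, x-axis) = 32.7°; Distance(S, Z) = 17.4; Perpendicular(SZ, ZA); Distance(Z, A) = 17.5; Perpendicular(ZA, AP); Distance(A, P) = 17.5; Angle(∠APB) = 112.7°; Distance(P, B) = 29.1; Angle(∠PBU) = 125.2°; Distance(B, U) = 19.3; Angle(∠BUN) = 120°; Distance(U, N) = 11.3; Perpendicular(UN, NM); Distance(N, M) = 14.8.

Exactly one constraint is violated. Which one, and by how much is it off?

Distance(N, M) = 14.8 — off by 3.30.

S = (0.00, 0.00) ✓; SZ at 32.70° ✓; |SZ| = 17.40 ✓; ∠(SZ, ZA) = 90.00° ✓; |ZA| = 17.50 ✓; ∠(ZA, AP) = 90.00° ✓; |AP| = 17.50 ✓; ∠APB = 112.7° ✓; |PB| = 29.10 ✓; ∠PBU = 125.2° ✓; |BU| = 19.30 ✓; ∠BUN = 120.0° ✓; |UN| = 11.30 ✓; ∠(UN, NM) = 90.00° ✓; |NM| = 18.10 ✗.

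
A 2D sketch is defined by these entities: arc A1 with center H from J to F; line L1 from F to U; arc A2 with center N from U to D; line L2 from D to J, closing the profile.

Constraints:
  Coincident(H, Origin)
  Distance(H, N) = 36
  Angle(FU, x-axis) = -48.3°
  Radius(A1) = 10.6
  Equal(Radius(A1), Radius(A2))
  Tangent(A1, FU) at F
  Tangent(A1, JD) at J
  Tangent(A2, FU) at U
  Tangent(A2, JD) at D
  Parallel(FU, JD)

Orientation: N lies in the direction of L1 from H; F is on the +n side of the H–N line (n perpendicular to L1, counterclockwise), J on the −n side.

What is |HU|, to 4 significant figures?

37.53

The slot axis is L1's direction at -48.3°, so u = (cos -48.3°, sin -48.3°) = (0.6652, -0.7466) and n = (−sin -48.3°, cos -48.3°) = (0.7466, 0.6652). H is at the origin and N lies 36.0 along u from H, so N = 36.0·u = (23.95, -26.88). Tangency of A1 to both parallel lines with radius 10.6 puts F and J at H ± 10.6·n: F = (7.914, 7.051), J = (-7.914, -7.051). Equal radii place U and D the same way about N: U = N + 10.6·n = (31.86, -19.83), D = N − 10.6·n = (16.03, -33.93). Then |HU| = |U − H| = 37.53.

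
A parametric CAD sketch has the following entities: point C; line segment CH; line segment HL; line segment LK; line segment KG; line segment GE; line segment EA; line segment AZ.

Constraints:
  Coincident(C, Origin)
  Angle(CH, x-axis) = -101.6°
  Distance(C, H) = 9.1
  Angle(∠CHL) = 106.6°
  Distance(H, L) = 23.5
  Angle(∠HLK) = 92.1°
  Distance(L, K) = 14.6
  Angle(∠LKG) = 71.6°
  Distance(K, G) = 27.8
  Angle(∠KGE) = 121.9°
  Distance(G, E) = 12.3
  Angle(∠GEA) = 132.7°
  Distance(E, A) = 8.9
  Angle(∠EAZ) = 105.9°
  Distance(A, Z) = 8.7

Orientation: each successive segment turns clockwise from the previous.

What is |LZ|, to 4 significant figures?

19.35

∠GEA = 132.7° gives EA at -116.7° from the x-axis; with |EA| = 8.9, A = (0.5448, -21.39). ∠EAZ = 105.9° gives AZ at 169.2° from the x-axis; with |AZ| = 8.7, Z = (-8.001, -19.76). Then |LZ| = |Z − L| = 19.35.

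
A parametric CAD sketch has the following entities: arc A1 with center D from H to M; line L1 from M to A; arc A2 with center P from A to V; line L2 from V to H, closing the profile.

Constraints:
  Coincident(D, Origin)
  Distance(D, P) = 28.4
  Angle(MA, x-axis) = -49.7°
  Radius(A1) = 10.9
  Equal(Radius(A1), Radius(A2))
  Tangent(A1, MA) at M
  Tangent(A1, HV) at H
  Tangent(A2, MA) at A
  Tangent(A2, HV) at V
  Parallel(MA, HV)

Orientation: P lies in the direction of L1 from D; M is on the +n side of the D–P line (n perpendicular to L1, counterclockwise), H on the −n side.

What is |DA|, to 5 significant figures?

30.420

Tangency of A1 to both parallel lines with radius 10.9 puts M and H at D ± 10.9·n: M = (8.3131, 7.0500), H = (-8.3131, -7.0500). Equal radii place A and V the same way about P: A = P + 10.9·n = (26.682, -14.610), V = P − 10.9·n = (10.056, -28.710). Then |DA| = |A − D| = 30.420.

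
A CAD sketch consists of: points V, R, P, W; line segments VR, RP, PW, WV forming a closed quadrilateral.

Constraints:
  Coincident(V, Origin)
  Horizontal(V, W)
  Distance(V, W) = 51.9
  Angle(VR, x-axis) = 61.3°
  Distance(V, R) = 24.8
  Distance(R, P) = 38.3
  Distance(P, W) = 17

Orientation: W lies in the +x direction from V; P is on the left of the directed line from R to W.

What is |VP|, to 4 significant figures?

52.68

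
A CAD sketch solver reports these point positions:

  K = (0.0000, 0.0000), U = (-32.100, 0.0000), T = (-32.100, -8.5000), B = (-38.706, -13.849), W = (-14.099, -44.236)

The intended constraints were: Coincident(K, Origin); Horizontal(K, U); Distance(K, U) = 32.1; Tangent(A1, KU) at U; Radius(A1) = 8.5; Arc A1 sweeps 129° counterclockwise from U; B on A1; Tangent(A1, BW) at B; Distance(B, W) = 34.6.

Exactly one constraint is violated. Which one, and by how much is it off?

Distance(B, W) = 34.6 — off by 4.50.

K = (0.00, 0.00) ✓; K.y = 0.00, U.y = 0.00 ✓; |KU| = 32.10 ✓; ∠(TU, UK) = 90.00° ✓; |TU| = 8.500 ✓; bearing(T→B) − bearing(T→U) = 129.0° ✓; |TB| = 8.500 ✓; ∠(TB, BW) = 90.00° ✓; |BW| = 39.10 ✗.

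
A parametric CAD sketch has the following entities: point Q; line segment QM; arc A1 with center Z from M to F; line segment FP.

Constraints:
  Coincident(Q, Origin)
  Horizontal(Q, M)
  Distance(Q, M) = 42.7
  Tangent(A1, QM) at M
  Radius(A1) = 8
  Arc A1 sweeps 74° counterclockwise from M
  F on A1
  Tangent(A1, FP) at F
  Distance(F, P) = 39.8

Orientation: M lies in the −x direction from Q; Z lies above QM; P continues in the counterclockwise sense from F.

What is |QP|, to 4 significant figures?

50.19

On A1, M sits at bearing -90° from Z; a 74° counterclockwise sweep puts F at bearing -16°, so F = Z + 8.0·(cos -16°, sin -16°) = (-35.01, 5.795). Tangency of A1 to FP means the radius ZF is perpendicular to FP, so FP runs along (−sin -16°, cos -16°); with |FP| = 39.8, P = (-24.04, 44.05). Then |QP| = |P − Q| = 50.19.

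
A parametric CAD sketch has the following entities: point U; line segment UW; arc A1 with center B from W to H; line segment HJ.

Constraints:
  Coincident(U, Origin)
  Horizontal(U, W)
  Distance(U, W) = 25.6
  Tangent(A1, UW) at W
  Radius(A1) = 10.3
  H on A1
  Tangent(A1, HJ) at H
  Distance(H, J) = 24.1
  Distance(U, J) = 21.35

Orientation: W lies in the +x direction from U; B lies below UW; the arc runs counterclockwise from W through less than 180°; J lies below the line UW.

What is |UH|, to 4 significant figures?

18.28

Checks: U.y = 0.00, W.y = 0.00 ✓; |BH| = 10.30 ✓; ∠(BH, HJ) = 90.00° ✓; |HJ| = 24.10 ✓; |UJ| = 21.35 ✓.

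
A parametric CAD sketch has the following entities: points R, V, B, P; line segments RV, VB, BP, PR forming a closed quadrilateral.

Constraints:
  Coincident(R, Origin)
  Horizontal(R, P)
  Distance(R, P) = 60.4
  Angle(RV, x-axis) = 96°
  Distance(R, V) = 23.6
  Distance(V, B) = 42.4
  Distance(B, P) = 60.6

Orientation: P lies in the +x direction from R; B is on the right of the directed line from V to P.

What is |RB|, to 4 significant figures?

18.81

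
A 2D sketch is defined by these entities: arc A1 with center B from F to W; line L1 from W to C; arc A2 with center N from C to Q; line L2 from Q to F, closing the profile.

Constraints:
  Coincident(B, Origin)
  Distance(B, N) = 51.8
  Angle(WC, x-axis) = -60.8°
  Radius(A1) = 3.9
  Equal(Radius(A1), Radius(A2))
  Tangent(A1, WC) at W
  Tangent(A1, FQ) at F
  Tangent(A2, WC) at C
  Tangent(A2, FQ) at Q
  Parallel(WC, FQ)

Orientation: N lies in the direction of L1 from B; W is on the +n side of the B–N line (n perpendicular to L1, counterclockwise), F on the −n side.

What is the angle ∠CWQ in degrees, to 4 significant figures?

8.563°

Tangency of A1 to both parallel lines with radius 3.9 puts W and F at B ± 3.9·n: W = (3.404, 1.903), F = (-3.404, -1.903). Equal radii place C and Q the same way about N: C = N + 3.9·n = (28.68, -43.31), Q = N − 3.9·n = (21.87, -47.12). Then cos ∠CWQ = WC·WQ / (|WC||WQ|), giving 8.563°.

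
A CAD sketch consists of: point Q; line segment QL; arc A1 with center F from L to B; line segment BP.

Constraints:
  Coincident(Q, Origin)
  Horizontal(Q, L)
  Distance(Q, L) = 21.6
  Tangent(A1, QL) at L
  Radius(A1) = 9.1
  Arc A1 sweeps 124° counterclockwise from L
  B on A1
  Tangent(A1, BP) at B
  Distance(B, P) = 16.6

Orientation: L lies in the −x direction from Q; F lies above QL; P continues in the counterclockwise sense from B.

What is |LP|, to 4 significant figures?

28.00

Q is at the origin; QL is horizontal with |QL| = 21.6 and L on the −x side, so L = (-21.60, 0.000). The tangent condition forces FL to be normal to QL, so F = L + (0, 9.1) = (-21.60, 9.100). On A1, L sits at bearing -90° from F; a 124° counterclockwise sweep puts B at bearing 34°, so B = F + 9.1·(cos 34°, sin 34°) = (-14.06, 14.19). Tangency of A1 to BP means the radius FB is perpendicular to BP, so BP runs along (−sin 34°, cos 34°); with |BP| = 16.6, P = (-23.34, 27.95). Then |LP| = |P − L| = 28.00.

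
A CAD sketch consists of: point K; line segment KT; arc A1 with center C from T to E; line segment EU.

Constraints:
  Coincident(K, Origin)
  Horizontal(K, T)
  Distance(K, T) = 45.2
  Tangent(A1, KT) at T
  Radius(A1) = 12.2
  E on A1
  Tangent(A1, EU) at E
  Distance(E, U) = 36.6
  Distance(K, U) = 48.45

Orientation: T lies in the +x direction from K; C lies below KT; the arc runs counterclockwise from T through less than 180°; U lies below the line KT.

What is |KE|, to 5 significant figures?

34.644

Checks: |CE| = 12.20 ✓; ∠(CE, EU) = 90.00° ✓; |EU| = 36.60 ✓; |KU| = 48.45 ✓.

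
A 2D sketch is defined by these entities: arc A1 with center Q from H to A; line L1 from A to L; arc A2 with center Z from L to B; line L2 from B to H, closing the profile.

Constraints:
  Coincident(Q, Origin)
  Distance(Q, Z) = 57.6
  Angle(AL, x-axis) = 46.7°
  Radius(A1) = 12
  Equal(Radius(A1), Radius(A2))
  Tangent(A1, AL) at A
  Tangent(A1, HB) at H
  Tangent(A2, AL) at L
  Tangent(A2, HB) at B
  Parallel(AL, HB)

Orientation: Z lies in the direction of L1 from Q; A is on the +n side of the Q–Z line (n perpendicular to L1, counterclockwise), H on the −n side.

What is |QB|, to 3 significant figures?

58.8

The slot axis is L1's direction at 46.7°, so u = (cos 46.7°, sin 46.7°) = (0.686, 0.728) and n = (−sin 46.7°, cos 46.7°) = (-0.728, 0.686). Q is at the origin and Z lies 57.6 along u from Q, so Z = 57.6·u = (39.5, 41.9). Tangency of A1 to both parallel lines with radius 12.0 puts A and H at Q ± 12.0·n: A = (-8.73, 8.23), H = (8.73, -8.23). Equal radii place L and B the same way about Z: L = Z + 12.0·n = (30.8, 50.1), B = Z − 12.0·n = (48.2, 33.7). Then |QB| = |B − Q| = 58.8.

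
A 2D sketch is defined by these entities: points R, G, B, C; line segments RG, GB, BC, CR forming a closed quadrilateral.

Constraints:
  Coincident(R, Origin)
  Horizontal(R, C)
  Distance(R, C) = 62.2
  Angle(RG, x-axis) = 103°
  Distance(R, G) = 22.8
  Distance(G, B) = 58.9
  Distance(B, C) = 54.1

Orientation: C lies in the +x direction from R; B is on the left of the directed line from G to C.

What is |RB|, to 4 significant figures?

69.07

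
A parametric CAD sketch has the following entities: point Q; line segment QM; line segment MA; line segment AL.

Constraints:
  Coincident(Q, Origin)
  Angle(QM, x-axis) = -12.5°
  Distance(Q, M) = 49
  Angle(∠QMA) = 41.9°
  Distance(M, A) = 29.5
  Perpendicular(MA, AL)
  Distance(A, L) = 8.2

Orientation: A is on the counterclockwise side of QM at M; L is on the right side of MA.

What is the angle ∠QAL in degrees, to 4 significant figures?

168.0°

∠QMA = 41.9°, so MA runs at -12.5° + (180° − 41.9°) = 125.6° from the x-axis; with |MA| = 29.5, A = M + 29.5·(cos 125.6°, sin 125.6°) = (30.67, 13.38). MA ⟂ AL; with |AL| = 8.2 on the right of MA, L = A + 8.2·(0.8131, 0.5821) = (37.33, 18.15). Then cos ∠QAL = AQ·AL / (|AQ||AL|), giving 168.0°.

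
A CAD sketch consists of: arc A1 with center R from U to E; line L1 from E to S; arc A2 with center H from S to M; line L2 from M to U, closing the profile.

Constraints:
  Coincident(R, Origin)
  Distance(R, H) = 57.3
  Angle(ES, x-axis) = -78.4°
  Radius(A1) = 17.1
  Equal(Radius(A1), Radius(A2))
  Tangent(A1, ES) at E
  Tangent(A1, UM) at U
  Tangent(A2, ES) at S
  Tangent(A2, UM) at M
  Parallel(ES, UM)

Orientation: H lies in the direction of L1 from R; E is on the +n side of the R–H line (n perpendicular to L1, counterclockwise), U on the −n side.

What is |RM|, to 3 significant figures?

59.8

Tangency of A1 to both parallel lines with radius 17.1 puts E and U at R ± 17.1·n: E = (16.8, 3.44), U = (-16.8, -3.44). Equal radii place S and M the same way about H: S = H + 17.1·n = (28.3, -52.7), M = H − 17.1·n = (-5.23, -59.6). Then |RM| = |M − R| = 59.8.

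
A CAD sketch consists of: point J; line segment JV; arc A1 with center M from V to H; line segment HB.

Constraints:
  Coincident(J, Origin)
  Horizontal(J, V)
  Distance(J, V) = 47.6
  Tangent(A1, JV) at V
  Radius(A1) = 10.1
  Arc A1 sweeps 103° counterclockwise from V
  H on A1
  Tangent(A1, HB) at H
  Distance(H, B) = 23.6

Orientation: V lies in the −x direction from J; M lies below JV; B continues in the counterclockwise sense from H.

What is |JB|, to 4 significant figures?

63.00

J is at the origin; JV is horizontal with |JV| = 47.6 and V on the −x side, so V = (-47.60, 0.000). Since A1 is tangent to JV there, MV ⟂ JV, so M = V + (0, -10.1) = (-47.60, -10.10). On A1, V sits at bearing 90° from M; a 103° counterclockwise sweep puts H at bearing 193°, so H = M + 10.1·(cos 193°, sin 193°) = (-57.44, -12.37). Tangency of A1 to HB means the radius MH is perpendicular to HB, so HB runs along (−sin 193°, cos 193°); with |HB| = 23.6, B = (-52.13, -35.37). Then |JB| = |B − J| = 63.00.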